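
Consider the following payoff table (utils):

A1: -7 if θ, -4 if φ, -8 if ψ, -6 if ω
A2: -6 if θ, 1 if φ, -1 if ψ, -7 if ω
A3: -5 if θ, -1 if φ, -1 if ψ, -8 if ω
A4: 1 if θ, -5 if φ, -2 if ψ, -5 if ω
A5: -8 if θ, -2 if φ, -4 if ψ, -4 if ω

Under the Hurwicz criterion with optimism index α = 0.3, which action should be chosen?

A4

A1: 0.3·(-4) + 0.7·(-8) = -6.8
A2: 0.3·1 + 0.7·(-7) = -4.6
A3: 0.3·(-1) + 0.7·(-8) = -5.9
A4: 0.3·1 + 0.7·(-5) = -3.2
A5: 0.3·(-2) + 0.7·(-8) = -6.2
Highest Hurwicz score = -3.2 → A4.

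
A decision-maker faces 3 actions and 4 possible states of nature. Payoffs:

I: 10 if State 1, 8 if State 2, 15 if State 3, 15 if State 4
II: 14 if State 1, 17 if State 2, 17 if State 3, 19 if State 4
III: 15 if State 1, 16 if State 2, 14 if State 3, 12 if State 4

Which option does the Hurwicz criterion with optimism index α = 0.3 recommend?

II

I: 0.3·15 + 0.7·8 = 10.1
II: 0.3·19 + 0.7·14 = 15.5
III: 0.3·16 + 0.7·12 = 13.2
Highest Hurwicz score = 15.5 → II.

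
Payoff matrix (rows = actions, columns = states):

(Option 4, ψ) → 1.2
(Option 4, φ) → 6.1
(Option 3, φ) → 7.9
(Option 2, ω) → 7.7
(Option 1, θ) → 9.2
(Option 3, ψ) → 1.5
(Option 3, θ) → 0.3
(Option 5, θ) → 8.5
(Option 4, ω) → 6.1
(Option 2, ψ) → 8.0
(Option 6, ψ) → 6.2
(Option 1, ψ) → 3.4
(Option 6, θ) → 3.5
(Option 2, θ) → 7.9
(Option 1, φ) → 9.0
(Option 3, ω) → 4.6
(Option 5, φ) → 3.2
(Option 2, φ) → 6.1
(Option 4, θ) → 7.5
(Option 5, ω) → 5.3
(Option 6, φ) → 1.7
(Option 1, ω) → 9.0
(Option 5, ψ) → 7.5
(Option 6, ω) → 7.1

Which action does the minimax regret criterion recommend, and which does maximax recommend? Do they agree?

minimax regret → Option 2; maximax → Option 1 (disagree)

Column bests: θ=9.2, φ=9.0, ψ=8.0, ω=9.0.
Option 1 regrets: 0.0, 0.0, 4.6, 0.0 → max 4.6
Option 2 regrets: 1.3, 2.9, 0.0, 1.3 → max 2.9
Option 3 regrets: 8.9, 1.1, 6.5, 4.4 → max 8.9
Option 4 regrets: 1.7, 2.9, 6.8, 2.9 → max 6.8
Option 5 regrets: 0.7, 5.8, 0.5, 3.7 → max 5.8
Option 6 regrets: 5.7, 7.3, 1.8, 1.9 → max 7.3
Smallest max regret = 2.9 → Option 2.
Row maxima: Option 1=9.2, Option 2=8.0, Option 3=7.9, Option 4=7.5, Option 5=8.5, Option 6=7.1
Best best-case = 9.2 → Option 1.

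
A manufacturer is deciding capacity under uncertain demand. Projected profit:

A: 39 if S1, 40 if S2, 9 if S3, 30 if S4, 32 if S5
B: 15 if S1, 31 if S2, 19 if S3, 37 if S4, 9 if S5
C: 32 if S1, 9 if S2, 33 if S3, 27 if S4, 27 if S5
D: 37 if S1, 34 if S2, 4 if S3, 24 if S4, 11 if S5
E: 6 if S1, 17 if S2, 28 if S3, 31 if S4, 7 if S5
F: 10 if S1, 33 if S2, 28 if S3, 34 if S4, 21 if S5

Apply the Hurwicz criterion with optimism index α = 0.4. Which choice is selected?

A

A: 0.4·40 + 0.6·9 = 21.4
B: 0.4·37 + 0.6·9 = 20.2
C: 0.4·33 + 0.6·9 = 18.6
D: 0.4·37 + 0.6·4 = 17.2
E: 0.4·31 + 0.6·6 = 16
F: 0.4·34 + 0.6·10 = 19.6
Highest Hurwicz score = 21.4 → A.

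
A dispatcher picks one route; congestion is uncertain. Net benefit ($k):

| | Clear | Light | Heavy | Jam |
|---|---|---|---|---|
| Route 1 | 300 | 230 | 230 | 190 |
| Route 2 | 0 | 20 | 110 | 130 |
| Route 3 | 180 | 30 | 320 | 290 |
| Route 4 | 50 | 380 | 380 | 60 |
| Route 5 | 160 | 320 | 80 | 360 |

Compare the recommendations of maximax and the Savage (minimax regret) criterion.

maximax → Route 4; minimax regret → Route 1 (disagree)

Row maxima: Route 1=300, Route 2=130, Route 3=320, Route 4=380, Route 5=360
Best best-case = 380 → Route 4.
Column bests: Clear=300, Light=380, Heavy=380, Jam=360.
Route 1 regrets: 0, 150, 150, 170 → max 170
Route 2 regrets: 300, 360, 270, 230 → max 360
Route 3 regrets: 120, 350, 60, 70 → max 350
Route 4 regrets: 250, 0, 0, 300 → max 300
Route 5 regrets: 140, 60, 300, 0 → max 300
Smallest max regret = 170 → Route 1.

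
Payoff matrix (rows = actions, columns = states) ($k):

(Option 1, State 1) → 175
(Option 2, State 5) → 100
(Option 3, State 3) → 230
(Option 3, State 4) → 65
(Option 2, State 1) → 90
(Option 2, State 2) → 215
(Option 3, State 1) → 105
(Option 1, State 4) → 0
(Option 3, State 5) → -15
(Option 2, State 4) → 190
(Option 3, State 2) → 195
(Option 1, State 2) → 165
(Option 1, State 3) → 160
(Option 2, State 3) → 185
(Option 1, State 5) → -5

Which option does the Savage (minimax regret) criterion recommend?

Column bests: State 1=175, State 2=215, State 3=230, State 4=190, State 5=100.
Option 1 regrets: 0, 50, 70, 190, 105 → max 190
Option 2 regrets: 85, 0, 45, 0, 0 → max 85
Option 3 regrets: 70, 20, 0, 125, 115 → max 125
Smallest max regret = 85 → Option 2.

Option 2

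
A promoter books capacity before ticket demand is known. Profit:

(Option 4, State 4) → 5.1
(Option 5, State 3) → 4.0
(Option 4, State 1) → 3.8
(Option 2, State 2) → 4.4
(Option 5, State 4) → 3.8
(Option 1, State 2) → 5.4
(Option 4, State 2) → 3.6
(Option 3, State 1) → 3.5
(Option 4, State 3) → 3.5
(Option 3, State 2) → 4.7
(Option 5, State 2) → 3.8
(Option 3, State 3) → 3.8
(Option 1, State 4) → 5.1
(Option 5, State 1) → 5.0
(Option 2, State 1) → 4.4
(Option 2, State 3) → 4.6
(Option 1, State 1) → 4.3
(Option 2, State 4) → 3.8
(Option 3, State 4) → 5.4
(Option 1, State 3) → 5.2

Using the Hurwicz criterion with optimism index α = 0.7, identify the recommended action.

Option 1: 0.7·5.4 + 0.3·4.3 = 5.07
Option 2: 0.7·4.6 + 0.3·3.8 = 4.36
Option 3: 0.7·5.4 + 0.3·3.5 = 4.83
Option 4: 0.7·5.1 + 0.3·3.5 = 4.62
Option 5: 0.7·5.0 + 0.3·3.8 = 4.64
Highest Hurwicz score = 5.07 → Option 1.

Option 1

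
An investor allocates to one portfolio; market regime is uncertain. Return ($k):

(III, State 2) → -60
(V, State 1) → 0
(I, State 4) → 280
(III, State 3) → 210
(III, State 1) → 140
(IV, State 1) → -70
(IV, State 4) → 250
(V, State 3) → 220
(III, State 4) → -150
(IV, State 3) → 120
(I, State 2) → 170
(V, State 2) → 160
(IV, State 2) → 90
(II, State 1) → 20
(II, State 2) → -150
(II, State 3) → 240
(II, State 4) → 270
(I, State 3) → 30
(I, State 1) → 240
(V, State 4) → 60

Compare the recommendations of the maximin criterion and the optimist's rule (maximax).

maximin → I; maximax → I (agree)

Row minima: I=30, II=-150, III=-150, IV=-70, V=0
Best worst-case = 30 → I.
Row maxima: I=280, II=270, III=210, IV=250, V=220
Best best-case = 280 → I.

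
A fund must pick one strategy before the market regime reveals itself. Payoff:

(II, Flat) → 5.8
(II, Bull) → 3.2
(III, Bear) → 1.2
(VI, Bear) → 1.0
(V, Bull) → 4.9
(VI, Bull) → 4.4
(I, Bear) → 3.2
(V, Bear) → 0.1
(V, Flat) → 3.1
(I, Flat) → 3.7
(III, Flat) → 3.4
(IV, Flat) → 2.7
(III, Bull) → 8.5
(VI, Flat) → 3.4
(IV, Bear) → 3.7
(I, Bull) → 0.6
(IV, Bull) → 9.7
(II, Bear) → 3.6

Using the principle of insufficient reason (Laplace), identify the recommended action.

IV

Row averages: I=2.5, II=4.2, III=131/30, IV=161/30, V=2.7, VI=44/15
Highest average = 161/30 → IV.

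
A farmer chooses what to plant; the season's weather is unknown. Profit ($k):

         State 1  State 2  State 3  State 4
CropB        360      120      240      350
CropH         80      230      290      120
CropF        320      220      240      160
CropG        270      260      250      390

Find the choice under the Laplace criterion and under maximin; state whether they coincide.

laplace → CropG; maximin → CropG (agree)

Row averages: CropB=267.5, CropH=180, CropF=235, CropG=292.5
Highest average = 292.5 → CropG.
Row minima: CropB=120, CropH=80, CropF=160, CropG=250
Best worst-case = 250 → CropG.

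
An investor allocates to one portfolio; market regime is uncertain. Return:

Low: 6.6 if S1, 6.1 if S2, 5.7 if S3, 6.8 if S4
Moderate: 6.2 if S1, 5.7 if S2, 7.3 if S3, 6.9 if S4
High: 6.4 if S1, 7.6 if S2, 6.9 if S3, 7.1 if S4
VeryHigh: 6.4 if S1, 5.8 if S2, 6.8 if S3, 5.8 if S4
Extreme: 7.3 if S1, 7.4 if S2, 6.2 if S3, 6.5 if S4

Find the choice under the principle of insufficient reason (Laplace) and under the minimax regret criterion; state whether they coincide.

laplace → High; minimax regret → High (agree)

Row averages: Low=6.3, Moderate=6.525, High=7, VeryHigh=6.2, Extreme=6.85
Highest average = 7 → High.
Column bests: S1=7.3, S2=7.6, S3=7.3, S4=7.1.
Low regrets: 0.7, 1.5, 1.6, 0.3 → max 1.6
Moderate regrets: 1.1, 1.9, 0.0, 0.2 → max 1.9
High regrets: 0.9, 0.0, 0.4, 0.0 → max 0.9
VeryHigh regrets: 0.9, 1.8, 0.5, 1.3 → max 1.8
Extreme regrets: 0.0, 0.2, 1.1, 0.6 → max 1.1
Smallest max regret = 0.9 → High.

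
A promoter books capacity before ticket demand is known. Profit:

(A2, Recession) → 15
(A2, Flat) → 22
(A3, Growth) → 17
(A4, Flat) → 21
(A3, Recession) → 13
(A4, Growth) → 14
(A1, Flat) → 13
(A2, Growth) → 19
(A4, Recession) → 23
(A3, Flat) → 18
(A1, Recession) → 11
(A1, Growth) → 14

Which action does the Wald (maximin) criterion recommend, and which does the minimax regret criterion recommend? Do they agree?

Row minima: A1=11, A2=15, A3=13, A4=14
Best worst-case = 15 → A2.
Column bests: Recession=23, Flat=22, Growth=19.
A1 regrets: 12, 9, 5 → max 12
A2 regrets: 8, 0, 0 → max 8
A3 regrets: 10, 4, 2 → max 10
A4 regrets: 0, 1, 5 → max 5
Smallest max regret = 5 → A4.

maximin → A2; minimax regret → A4 (disagree)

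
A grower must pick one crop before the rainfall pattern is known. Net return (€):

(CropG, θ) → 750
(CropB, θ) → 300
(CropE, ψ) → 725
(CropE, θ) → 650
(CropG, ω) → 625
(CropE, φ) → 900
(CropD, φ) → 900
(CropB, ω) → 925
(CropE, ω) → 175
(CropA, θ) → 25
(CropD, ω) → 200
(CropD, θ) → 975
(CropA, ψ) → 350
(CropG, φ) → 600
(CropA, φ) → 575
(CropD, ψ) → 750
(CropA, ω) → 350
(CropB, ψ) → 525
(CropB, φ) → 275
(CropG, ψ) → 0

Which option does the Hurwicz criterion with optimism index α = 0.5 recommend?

CropB: 0.5·925 + 0.5·275 = 600
CropA: 0.5·575 + 0.5·25 = 300
CropE: 0.5·900 + 0.5·175 = 537.5
CropG: 0.5·750 + 0.5·0 = 375
CropD: 0.5·975 + 0.5·200 = 587.5
Highest Hurwicz score = 600 → CropB.

CropB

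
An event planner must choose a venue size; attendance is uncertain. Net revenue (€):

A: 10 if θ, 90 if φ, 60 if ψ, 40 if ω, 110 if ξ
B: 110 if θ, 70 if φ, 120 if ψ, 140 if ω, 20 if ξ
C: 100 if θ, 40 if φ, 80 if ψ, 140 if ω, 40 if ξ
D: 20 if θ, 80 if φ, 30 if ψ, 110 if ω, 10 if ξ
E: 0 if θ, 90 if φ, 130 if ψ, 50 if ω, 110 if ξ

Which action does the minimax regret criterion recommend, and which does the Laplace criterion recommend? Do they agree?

Column bests: θ=110, φ=90, ψ=130, ω=140, ξ=110.
A regrets: 100, 0, 70, 100, 0 → max 100
B regrets: 0, 20, 10, 0, 90 → max 90
C regrets: 10, 50, 50, 0, 70 → max 70
D regrets: 90, 10, 100, 30, 100 → max 100
E regrets: 110, 0, 0, 90, 0 → max 110
Smallest max regret = 70 → C.
Row averages: A=62, B=92, C=80, D=50, E=76
Highest average = 92 → B.

minimax regret → C; laplace → B (disagree)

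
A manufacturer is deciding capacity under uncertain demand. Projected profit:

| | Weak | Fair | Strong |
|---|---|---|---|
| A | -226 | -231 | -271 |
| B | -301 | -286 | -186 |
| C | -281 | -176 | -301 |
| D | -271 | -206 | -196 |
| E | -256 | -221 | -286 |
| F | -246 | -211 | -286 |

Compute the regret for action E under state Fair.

45

Best payoff under Fair is -176.
Regret = -176 − (-221) = 45.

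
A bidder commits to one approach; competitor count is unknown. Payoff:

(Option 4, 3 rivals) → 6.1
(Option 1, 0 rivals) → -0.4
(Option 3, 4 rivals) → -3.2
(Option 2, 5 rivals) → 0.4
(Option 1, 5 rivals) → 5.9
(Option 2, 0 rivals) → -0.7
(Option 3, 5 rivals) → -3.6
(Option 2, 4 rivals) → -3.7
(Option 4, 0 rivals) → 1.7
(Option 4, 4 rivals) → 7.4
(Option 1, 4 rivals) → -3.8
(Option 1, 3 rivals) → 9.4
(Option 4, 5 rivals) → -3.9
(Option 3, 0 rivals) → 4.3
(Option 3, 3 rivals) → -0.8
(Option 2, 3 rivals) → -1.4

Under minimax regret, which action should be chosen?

Option 4

Column bests: 0 rivals=4.3, 3 rivals=9.4, 4 rivals=7.4, 5 rivals=5.9.
Option 1 regrets: 4.7, 0.0, 11.2, 0.0 → max 11.2
Option 2 regrets: 5.0, 10.8, 11.1, 5.5 → max 11.1
Option 3 regrets: 0.0, 10.2, 10.6, 9.5 → max 10.6
Option 4 regrets: 2.6, 3.3, 0.0, 9.8 → max 9.8
Smallest max regret = 9.8 → Option 4.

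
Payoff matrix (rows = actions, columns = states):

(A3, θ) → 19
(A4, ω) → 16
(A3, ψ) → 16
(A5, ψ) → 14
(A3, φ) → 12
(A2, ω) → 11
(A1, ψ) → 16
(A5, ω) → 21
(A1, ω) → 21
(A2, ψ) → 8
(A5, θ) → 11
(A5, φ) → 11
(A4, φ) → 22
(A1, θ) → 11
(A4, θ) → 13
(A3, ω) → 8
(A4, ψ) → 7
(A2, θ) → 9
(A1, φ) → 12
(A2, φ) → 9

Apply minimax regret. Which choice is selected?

Column bests: θ=19, φ=22, ψ=16, ω=21.
A1 regrets: 8, 10, 0, 0 → max 10
A2 regrets: 10, 13, 8, 10 → max 13
A3 regrets: 0, 10, 0, 13 → max 13
A4 regrets: 6, 0, 9, 5 → max 9
A5 regrets: 8, 11, 2, 0 → max 11
Smallest max regret = 9 → A4.

A4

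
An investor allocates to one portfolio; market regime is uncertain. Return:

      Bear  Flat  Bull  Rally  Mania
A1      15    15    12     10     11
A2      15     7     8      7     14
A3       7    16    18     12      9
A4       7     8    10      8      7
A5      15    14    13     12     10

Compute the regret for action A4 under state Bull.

Best payoff under Bull is 18.
Regret = 18 − 10 = 8.

8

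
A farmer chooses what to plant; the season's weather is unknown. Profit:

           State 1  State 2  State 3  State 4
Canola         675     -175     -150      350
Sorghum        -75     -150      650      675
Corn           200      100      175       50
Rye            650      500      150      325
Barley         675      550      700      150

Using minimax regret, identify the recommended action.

Barley

Column bests: State 1=675, State 2=550, State 3=700, State 4=675.
Canola regrets: 0, 725, 850, 325 → max 850
Sorghum regrets: 750, 700, 50, 0 → max 750
Corn regrets: 475, 450, 525, 625 → max 625
Rye regrets: 25, 50, 550, 350 → max 550
Barley regrets: 0, 0, 0, 525 → max 525
Smallest max regret = 525 → Barley.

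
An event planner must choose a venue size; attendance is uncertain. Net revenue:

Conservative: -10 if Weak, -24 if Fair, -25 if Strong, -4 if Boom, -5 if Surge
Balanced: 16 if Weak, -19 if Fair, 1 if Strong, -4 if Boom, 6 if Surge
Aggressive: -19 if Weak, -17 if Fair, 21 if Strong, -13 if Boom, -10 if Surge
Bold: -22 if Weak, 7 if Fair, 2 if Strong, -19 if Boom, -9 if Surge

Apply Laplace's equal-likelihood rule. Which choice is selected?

Row averages: Conservative=-13.6, Balanced=0, Aggressive=-7.6, Bold=-8.2
Highest average = 0 → Balanced.

Balanced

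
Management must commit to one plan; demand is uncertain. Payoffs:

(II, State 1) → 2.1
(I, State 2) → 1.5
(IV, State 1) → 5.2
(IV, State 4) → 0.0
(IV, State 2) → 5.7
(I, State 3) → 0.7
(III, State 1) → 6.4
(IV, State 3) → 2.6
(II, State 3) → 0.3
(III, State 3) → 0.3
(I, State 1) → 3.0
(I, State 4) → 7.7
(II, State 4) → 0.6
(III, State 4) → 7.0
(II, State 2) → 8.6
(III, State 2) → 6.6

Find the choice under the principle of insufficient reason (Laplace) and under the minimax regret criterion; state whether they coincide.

laplace → III; minimax regret → III (agree)

Row averages: I=3.225, II=2.9, III=5.075, IV=3.375
Highest average = 5.075 → III.
Column bests: State 1=6.4, State 2=8.6, State 3=2.6, State 4=7.7.
I regrets: 3.4, 7.1, 1.9, 0.0 → max 7.1
II regrets: 4.3, 0.0, 2.3, 7.1 → max 7.1
III regrets: 0.0, 2.0, 2.3, 0.7 → max 2.3
IV regrets: 1.2, 2.9, 0.0, 7.7 → max 7.7
Smallest max regret = 2.3 → III.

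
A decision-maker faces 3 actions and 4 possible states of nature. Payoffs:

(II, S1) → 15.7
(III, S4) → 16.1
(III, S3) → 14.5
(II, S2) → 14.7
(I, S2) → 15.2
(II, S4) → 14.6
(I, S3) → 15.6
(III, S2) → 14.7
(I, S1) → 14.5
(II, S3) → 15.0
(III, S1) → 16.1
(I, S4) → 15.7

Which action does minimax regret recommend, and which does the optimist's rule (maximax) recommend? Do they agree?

minimax regret → III; maximax → III (agree)

Column bests: S1=16.1, S2=15.2, S3=15.6, S4=16.1.
I regrets: 1.6, 0.0, 0.0, 0.4 → max 1.6
II regrets: 0.4, 0.5, 0.6, 1.5 → max 1.5
III regrets: 0.0, 0.5, 1.1, 0.0 → max 1.1
Smallest max regret = 1.1 → III.
Row maxima: I=15.7, II=15.7, III=16.1
Best best-case = 16.1 → III.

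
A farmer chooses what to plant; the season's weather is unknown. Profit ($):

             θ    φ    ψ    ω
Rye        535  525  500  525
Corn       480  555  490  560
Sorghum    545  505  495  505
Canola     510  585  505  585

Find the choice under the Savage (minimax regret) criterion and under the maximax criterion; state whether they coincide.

minimax regret → Canola; maximax → Canola (agree)

Column bests: θ=545, φ=585, ψ=505, ω=585.
Rye regrets: 10, 60, 5, 60 → max 60
Corn regrets: 65, 30, 15, 25 → max 65
Sorghum regrets: 0, 80, 10, 80 → max 80
Canola regrets: 35, 0, 0, 0 → max 35
Smallest max regret = 35 → Canola.
Row maxima: Rye=535, Corn=560, Sorghum=545, Canola=585
Best best-case = 585 → Canola.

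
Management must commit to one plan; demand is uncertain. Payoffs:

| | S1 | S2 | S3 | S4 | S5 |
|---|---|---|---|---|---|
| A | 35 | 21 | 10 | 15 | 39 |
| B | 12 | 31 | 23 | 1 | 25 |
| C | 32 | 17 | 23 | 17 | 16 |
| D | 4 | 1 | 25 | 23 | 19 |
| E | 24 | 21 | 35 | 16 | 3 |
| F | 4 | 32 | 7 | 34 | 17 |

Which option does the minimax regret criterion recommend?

C

Column bests: S1=35, S2=32, S3=35, S4=34, S5=39.
A regrets: 0, 11, 25, 19, 0 → max 25
B regrets: 23, 1, 12, 33, 14 → max 33
C regrets: 3, 15, 12, 17, 23 → max 23
D regrets: 31, 31, 10, 11, 20 → max 31
E regrets: 11, 11, 0, 18, 36 → max 36
F regrets: 31, 0, 28, 0, 22 → max 31
Smallest max regret = 23 → C.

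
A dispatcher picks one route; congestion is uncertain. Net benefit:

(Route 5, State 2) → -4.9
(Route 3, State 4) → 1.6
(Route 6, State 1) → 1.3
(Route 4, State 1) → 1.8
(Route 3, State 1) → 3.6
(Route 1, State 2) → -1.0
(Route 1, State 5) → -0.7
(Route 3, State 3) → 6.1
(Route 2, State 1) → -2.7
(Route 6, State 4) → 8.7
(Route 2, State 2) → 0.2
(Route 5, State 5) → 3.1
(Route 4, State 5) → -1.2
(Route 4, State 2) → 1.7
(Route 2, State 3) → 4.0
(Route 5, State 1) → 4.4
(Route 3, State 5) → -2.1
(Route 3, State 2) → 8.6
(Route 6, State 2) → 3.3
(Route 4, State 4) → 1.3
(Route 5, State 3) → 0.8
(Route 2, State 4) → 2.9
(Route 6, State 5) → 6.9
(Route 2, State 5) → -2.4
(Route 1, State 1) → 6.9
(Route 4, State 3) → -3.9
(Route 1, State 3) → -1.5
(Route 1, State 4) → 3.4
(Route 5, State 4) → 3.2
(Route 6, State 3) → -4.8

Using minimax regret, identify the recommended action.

Route 3

Column bests: State 1=6.9, State 2=8.6, State 3=6.1, State 4=8.7, State 5=6.9.
Route 1 regrets: 0.0, 9.6, 7.6, 5.3, 7.6 → max 9.6
Route 2 regrets: 9.6, 8.4, 2.1, 5.8, 9.3 → max 9.6
Route 3 regrets: 3.3, 0.0, 0.0, 7.1, 9.0 → max 9.0
Route 4 regrets: 5.1, 6.9, 10.0, 7.4, 8.1 → max 10.0
Route 5 regrets: 2.5, 13.5, 5.3, 5.5, 3.8 → max 13.5
Route 6 regrets: 5.6, 5.3, 10.9, 0.0, 0.0 → max 10.9
Smallest max regret = 9.0 → Route 3.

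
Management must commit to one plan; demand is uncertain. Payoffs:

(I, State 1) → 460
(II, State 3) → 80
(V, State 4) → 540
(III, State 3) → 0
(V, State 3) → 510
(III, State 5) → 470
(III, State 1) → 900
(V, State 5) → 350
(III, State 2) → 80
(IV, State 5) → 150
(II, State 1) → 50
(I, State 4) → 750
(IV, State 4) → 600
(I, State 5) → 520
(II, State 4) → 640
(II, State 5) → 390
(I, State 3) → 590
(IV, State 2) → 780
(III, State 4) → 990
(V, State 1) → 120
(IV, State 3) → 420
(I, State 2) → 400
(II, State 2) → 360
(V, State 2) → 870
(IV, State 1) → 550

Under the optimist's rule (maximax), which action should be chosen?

Row maxima: I=750, II=640, III=990, IV=780, V=870
Best best-case = 990 → III.

III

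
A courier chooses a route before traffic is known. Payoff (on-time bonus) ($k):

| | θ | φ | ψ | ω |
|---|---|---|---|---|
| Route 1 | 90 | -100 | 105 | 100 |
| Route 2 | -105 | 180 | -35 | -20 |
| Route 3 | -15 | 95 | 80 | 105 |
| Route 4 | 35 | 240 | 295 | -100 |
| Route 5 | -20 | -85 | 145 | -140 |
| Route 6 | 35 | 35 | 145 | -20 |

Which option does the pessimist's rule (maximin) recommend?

Route 3

Row minima: Route 1=-100, Route 2=-105, Route 3=-15, Route 4=-100, Route 5=-140, Route 6=-20
Best worst-case = -15 → Route 3.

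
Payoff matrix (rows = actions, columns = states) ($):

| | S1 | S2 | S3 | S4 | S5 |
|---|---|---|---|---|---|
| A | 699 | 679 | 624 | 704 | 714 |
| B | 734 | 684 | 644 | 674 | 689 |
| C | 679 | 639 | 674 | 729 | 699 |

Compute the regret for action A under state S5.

Best payoff under S5 is 714.
Regret = 714 − 714 = 0.

0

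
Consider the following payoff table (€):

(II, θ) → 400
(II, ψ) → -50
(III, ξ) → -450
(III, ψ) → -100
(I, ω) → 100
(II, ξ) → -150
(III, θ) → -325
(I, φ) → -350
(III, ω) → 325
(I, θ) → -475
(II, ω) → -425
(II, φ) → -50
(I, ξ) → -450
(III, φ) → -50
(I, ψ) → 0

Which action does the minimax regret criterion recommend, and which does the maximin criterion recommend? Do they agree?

minimax regret → III; maximin → II (disagree)

Column bests: θ=400, φ=-50, ψ=0, ω=325, ξ=-150.
I regrets: 875, 300, 0, 225, 300 → max 875
II regrets: 0, 0, 50, 750, 0 → max 750
III regrets: 725, 0, 100, 0, 300 → max 725
Smallest max regret = 725 → III.
Row minima: I=-475, II=-425, III=-450
Best worst-case = -425 → II.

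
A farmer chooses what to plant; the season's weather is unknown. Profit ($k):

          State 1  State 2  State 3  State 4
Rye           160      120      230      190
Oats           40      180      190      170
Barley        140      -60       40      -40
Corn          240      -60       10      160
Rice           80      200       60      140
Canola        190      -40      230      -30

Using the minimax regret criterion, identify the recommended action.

Column bests: State 1=240, State 2=200, State 3=230, State 4=190.
Rye regrets: 80, 80, 0, 0 → max 80
Oats regrets: 200, 20, 40, 20 → max 200
Barley regrets: 100, 260, 190, 230 → max 260
Corn regrets: 0, 260, 220, 30 → max 260
Rice regrets: 160, 0, 170, 50 → max 170
Canola regrets: 50, 240, 0, 220 → max 240
Smallest max regret = 80 → Rye.

Rye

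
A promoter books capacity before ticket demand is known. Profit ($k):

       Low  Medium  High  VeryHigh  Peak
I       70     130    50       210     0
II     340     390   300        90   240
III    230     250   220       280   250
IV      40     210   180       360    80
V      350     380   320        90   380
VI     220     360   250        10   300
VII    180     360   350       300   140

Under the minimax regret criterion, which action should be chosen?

Column bests: Low=350, Medium=390, High=350, VeryHigh=360, Peak=380.
I regrets: 280, 260, 300, 150, 380 → max 380
II regrets: 10, 0, 50, 270, 140 → max 270
III regrets: 120, 140, 130, 80, 130 → max 140
IV regrets: 310, 180, 170, 0, 300 → max 310
V regrets: 0, 10, 30, 270, 0 → max 270
VI regrets: 130, 30, 100, 350, 80 → max 350
VII regrets: 170, 30, 0, 60, 240 → max 240
Smallest max regret = 140 → III.

III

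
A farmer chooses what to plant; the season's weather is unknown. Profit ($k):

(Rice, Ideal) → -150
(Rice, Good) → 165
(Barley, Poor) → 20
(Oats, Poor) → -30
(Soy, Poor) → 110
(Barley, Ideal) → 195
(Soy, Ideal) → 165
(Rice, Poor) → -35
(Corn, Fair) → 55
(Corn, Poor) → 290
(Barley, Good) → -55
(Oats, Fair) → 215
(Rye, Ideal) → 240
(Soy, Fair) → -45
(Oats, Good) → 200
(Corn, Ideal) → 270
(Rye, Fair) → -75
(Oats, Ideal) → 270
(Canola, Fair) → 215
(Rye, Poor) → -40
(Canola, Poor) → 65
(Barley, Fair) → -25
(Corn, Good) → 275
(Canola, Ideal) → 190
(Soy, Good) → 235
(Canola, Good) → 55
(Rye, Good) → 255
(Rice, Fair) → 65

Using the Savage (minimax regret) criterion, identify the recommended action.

Corn

Column bests: Poor=290, Fair=215, Good=275, Ideal=270.
Rice regrets: 325, 150, 110, 420 → max 420
Oats regrets: 320, 0, 75, 0 → max 320
Corn regrets: 0, 160, 0, 0 → max 160
Soy regrets: 180, 260, 40, 105 → max 260
Canola regrets: 225, 0, 220, 80 → max 225
Rye regrets: 330, 290, 20, 30 → max 330
Barley regrets: 270, 240, 330, 75 → max 330
Smallest max regret = 160 → Corn.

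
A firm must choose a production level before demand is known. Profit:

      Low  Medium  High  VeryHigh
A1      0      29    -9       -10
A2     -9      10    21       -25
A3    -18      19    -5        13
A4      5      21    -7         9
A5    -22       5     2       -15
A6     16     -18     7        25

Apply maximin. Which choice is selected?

A4

Row minima: A1=-10, A2=-25, A3=-18, A4=-7, A5=-22, A6=-18
Best worst-case = -7 → A4.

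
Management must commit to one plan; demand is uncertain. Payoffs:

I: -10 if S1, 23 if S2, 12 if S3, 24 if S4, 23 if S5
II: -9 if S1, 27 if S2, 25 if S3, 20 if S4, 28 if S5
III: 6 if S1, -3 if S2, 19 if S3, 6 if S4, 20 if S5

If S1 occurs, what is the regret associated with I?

Best payoff under S1 is 6.
Regret = 6 − (-10) = 16.

16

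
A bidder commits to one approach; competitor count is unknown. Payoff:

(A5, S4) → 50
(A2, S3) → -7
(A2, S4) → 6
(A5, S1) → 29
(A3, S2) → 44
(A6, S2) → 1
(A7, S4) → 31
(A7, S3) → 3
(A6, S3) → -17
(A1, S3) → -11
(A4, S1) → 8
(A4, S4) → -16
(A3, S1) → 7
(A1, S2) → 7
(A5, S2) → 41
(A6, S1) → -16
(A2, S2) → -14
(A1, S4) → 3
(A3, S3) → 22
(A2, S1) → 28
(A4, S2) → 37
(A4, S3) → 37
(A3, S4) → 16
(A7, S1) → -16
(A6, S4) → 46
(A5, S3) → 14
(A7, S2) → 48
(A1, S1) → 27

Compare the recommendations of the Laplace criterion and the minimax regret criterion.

laplace → A5; minimax regret → A5 (agree)

Row averages: A1=6.5, A2=3.25, A3=22.25, A4=16.5, A5=33.5, A6=3.5, A7=16.5
Highest average = 33.5 → A5.
Column bests: S1=29, S2=48, S3=37, S4=50.
A1 regrets: 2, 41, 48, 47 → max 48
A2 regrets: 1, 62, 44, 44 → max 62
A3 regrets: 22, 4, 15, 34 → max 34
A4 regrets: 21, 11, 0, 66 → max 66
A5 regrets: 0, 7, 23, 0 → max 23
A6 regrets: 45, 47, 54, 4 → max 54
A7 regrets: 45, 0, 34, 19 → max 45
Smallest max regret = 23 → A5.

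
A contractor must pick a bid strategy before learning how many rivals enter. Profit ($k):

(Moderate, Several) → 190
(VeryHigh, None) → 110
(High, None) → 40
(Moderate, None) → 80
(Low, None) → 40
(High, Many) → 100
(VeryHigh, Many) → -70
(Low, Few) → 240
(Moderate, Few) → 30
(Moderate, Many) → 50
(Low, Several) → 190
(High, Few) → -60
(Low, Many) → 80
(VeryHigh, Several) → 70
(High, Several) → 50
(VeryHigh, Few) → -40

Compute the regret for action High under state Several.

140

Best payoff under Several is 190.
Regret = 190 − 50 = 140.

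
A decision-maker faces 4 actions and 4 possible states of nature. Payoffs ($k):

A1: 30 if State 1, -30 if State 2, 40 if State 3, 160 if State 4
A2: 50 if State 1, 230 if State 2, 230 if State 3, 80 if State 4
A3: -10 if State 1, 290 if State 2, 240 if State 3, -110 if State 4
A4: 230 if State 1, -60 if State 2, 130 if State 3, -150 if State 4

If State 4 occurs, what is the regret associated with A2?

Best payoff under State 4 is 160.
Regret = 160 − 80 = 80.

80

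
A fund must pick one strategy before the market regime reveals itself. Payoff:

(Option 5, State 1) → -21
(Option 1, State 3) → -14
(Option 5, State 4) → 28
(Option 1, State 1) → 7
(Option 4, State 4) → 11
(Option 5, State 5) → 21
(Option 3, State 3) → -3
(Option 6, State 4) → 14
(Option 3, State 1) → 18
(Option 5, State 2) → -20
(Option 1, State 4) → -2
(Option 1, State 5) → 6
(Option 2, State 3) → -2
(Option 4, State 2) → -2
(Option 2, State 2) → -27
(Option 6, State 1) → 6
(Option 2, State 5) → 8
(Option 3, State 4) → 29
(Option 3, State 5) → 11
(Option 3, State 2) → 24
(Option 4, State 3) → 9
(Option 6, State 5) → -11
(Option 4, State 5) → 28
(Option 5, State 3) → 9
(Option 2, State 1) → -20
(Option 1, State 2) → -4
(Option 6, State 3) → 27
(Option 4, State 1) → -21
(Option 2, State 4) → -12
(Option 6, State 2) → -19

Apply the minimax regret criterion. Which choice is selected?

Column bests: State 1=18, State 2=24, State 3=27, State 4=29, State 5=28.
Option 1 regrets: 11, 28, 41, 31, 22 → max 41
Option 2 regrets: 38, 51, 29, 41, 20 → max 51
Option 3 regrets: 0, 0, 30, 0, 17 → max 30
Option 4 regrets: 39, 26, 18, 18, 0 → max 39
Option 5 regrets: 39, 44, 18, 1, 7 → max 44
Option 6 regrets: 12, 43, 0, 15, 39 → max 43
Smallest max regret = 30 → Option 3.

Option 3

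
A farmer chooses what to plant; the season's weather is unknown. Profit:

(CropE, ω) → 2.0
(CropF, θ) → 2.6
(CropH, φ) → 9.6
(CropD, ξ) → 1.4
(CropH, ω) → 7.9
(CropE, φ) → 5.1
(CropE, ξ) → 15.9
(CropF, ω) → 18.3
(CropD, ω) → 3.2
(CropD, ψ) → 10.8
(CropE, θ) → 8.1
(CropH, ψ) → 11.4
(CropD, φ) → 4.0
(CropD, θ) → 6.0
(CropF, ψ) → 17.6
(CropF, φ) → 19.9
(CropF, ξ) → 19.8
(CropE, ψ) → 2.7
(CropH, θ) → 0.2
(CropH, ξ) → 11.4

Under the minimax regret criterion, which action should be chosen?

Column bests: θ=8.1, φ=19.9, ψ=17.6, ω=18.3, ξ=19.8.
CropD regrets: 2.1, 15.9, 6.8, 15.1, 18.4 → max 18.4
CropF regrets: 5.5, 0.0, 0.0, 0.0, 0.0 → max 5.5
CropH regrets: 7.9, 10.3, 6.2, 10.4, 8.4 → max 10.4
CropE regrets: 0.0, 14.8, 14.9, 16.3, 3.9 → max 16.3
Smallest max regret = 5.5 → CropF.

CropF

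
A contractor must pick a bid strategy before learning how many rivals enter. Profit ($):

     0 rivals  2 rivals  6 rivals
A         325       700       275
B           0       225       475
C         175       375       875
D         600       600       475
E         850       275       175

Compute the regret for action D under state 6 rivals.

400

Best payoff under 6 rivals is 875.
Regret = 875 − 475 = 400.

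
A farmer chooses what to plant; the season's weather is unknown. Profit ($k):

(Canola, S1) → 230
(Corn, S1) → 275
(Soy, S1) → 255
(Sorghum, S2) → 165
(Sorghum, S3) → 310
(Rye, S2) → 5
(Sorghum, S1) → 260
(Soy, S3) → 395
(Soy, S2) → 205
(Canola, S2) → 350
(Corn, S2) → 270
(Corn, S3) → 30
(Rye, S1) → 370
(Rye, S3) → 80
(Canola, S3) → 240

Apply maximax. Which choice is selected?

Soy

Row maxima: Rye=370, Soy=395, Canola=350, Sorghum=310, Corn=275
Best best-case = 395 → Soy.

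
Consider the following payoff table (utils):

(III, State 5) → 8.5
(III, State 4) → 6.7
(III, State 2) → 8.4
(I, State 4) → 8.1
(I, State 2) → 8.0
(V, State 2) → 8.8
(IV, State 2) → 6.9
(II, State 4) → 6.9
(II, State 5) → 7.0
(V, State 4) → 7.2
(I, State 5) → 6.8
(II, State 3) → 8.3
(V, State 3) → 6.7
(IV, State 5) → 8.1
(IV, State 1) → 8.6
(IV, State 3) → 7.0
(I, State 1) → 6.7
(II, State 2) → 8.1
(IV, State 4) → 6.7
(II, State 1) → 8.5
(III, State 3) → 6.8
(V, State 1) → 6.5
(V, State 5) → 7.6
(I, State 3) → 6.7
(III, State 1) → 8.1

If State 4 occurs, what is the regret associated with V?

Best payoff under State 4 is 8.1.
Regret = 8.1 − 7.2 = 0.9.

0.9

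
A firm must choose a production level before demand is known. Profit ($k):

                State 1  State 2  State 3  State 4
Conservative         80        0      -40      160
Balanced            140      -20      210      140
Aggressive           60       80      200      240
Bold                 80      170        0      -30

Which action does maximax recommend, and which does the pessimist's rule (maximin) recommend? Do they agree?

Row maxima: Conservative=160, Balanced=210, Aggressive=240, Bold=170
Best best-case = 240 → Aggressive.
Row minima: Conservative=-40, Balanced=-20, Aggressive=60, Bold=-30
Best worst-case = 60 → Aggressive.

maximax → Aggressive; maximin → Aggressive (agree)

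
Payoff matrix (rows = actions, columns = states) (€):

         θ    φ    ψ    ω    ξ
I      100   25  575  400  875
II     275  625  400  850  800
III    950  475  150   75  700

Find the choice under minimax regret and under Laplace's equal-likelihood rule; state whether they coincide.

Column bests: θ=950, φ=625, ψ=575, ω=850, ξ=875.
I regrets: 850, 600, 0, 450, 0 → max 850
II regrets: 675, 0, 175, 0, 75 → max 675
III regrets: 0, 150, 425, 775, 175 → max 775
Smallest max regret = 675 → II.
Row averages: I=395, II=590, III=470
Highest average = 590 → II.

minimax regret → II; laplace → II (agree)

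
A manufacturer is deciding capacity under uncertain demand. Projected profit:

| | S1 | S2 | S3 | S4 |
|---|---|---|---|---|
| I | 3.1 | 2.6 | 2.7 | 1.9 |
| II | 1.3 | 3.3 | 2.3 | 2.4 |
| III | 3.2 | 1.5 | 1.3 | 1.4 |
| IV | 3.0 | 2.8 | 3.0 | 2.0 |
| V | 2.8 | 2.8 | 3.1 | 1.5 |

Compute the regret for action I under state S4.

0.5

Best payoff under S4 is 2.4.
Regret = 2.4 − 1.9 = 0.5.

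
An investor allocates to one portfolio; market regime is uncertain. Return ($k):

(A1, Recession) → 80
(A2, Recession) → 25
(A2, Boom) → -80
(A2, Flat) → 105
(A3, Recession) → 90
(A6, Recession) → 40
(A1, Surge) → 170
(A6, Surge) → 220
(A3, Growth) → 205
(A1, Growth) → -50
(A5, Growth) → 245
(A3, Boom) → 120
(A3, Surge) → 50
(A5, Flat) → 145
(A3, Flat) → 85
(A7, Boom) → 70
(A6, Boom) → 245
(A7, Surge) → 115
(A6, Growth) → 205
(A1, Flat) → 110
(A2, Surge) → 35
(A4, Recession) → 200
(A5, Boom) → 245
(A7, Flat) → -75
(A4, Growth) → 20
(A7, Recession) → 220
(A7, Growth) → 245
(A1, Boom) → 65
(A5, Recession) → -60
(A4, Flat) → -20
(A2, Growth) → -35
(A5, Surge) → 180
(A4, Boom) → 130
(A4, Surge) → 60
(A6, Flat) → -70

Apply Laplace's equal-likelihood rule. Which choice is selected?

A5

Row averages: A1=75, A2=10, A3=110, A4=78, A5=151, A6=128, A7=115
Highest average = 151 → A5.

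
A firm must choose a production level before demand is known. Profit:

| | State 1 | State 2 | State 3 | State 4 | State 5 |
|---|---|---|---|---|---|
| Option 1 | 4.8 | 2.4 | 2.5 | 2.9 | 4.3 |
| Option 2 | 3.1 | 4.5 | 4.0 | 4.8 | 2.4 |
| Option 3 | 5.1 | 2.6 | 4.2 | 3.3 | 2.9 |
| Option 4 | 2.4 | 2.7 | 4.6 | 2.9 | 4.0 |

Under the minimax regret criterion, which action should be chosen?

Option 3

Column bests: State 1=5.1, State 2=4.5, State 3=4.6, State 4=4.8, State 5=4.3.
Option 1 regrets: 0.3, 2.1, 2.1, 1.9, 0.0 → max 2.1
Option 2 regrets: 2.0, 0.0, 0.6, 0.0, 1.9 → max 2.0
Option 3 regrets: 0.0, 1.9, 0.4, 1.5, 1.4 → max 1.9
Option 4 regrets: 2.7, 1.8, 0.0, 1.9, 0.3 → max 2.7
Smallest max regret = 1.9 → Option 3.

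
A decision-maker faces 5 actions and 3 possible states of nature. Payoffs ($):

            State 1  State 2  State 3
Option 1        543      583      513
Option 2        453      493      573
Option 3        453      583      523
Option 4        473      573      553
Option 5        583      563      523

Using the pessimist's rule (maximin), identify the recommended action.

Row minima: Option 1=513, Option 2=453, Option 3=453, Option 4=473, Option 5=523
Best worst-case = 523 → Option 5.

Option 5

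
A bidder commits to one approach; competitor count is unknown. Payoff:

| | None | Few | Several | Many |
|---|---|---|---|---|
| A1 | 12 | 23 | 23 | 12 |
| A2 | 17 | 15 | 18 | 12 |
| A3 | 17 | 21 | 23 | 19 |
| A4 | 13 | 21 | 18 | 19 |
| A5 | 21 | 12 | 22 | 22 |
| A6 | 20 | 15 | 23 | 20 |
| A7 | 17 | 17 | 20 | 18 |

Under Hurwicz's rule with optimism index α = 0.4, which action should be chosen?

A1: 0.4·23 + 0.6·12 = 16.4
A2: 0.4·18 + 0.6·12 = 14.4
A3: 0.4·23 + 0.6·17 = 19.4
A4: 0.4·21 + 0.6·13 = 16.2
A5: 0.4·22 + 0.6·12 = 16
A6: 0.4·23 + 0.6·15 = 18.2
A7: 0.4·20 + 0.6·17 = 18.2
Highest Hurwicz score = 19.4 → A3.

A3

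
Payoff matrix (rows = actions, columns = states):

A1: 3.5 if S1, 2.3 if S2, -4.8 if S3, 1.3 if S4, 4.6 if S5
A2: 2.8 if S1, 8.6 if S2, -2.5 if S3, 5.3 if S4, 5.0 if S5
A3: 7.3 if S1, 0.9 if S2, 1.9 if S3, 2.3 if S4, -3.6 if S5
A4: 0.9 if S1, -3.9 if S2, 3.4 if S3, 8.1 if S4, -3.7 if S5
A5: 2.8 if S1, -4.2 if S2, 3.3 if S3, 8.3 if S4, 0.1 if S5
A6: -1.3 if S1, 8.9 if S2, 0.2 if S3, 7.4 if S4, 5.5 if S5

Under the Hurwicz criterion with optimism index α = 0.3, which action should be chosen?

A6

A1: 0.3·4.6 + 0.7·(-4.8) = -1.98
A2: 0.3·8.6 + 0.7·(-2.5) = 0.83
A3: 0.3·7.3 + 0.7·(-3.6) = -0.33
A4: 0.3·8.1 + 0.7·(-3.9) = -0.3
A5: 0.3·8.3 + 0.7·(-4.2) = -0.45
A6: 0.3·8.9 + 0.7·(-1.3) = 1.76
Highest Hurwicz score = 1.76 → A6.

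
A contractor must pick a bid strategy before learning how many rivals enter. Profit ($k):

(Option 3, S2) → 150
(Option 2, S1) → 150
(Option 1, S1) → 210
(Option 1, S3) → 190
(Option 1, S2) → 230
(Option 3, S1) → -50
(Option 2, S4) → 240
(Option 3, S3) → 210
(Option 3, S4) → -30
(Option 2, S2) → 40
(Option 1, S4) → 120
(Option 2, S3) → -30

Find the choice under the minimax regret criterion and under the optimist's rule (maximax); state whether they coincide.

Column bests: S1=210, S2=230, S3=210, S4=240.
Option 1 regrets: 0, 0, 20, 120 → max 120
Option 2 regrets: 60, 190, 240, 0 → max 240
Option 3 regrets: 260, 80, 0, 270 → max 270
Smallest max regret = 120 → Option 1.
Row maxima: Option 1=230, Option 2=240, Option 3=210
Best best-case = 240 → Option 2.

minimax regret → Option 1; maximax → Option 2 (disagree)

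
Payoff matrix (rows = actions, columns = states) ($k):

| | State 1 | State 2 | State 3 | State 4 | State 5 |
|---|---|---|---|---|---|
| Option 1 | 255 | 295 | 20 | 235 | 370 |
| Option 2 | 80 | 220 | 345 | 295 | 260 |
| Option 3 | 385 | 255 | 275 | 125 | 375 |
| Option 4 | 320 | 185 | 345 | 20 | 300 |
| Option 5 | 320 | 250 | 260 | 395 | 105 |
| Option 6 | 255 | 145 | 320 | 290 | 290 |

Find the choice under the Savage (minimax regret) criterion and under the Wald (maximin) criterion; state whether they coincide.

minimax regret → Option 6; maximin → Option 6 (agree)

Column bests: State 1=385, State 2=295, State 3=345, State 4=395, State 5=375.
Option 1 regrets: 130, 0, 325, 160, 5 → max 325
Option 2 regrets: 305, 75, 0, 100, 115 → max 305
Option 3 regrets: 0, 40, 70, 270, 0 → max 270
Option 4 regrets: 65, 110, 0, 375, 75 → max 375
Option 5 regrets: 65, 45, 85, 0, 270 → max 270
Option 6 regrets: 130, 150, 25, 105, 85 → max 150
Smallest max regret = 150 → Option 6.
Row minima: Option 1=20, Option 2=80, Option 3=125, Option 4=20, Option 5=105, Option 6=145
Best worst-case = 145 → Option 6.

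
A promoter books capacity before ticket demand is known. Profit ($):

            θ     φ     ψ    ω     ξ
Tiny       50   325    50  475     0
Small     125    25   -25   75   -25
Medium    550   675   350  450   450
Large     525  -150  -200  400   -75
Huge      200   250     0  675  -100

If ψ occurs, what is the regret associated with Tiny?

Best payoff under ψ is 350.
Regret = 350 − 50 = 300.

300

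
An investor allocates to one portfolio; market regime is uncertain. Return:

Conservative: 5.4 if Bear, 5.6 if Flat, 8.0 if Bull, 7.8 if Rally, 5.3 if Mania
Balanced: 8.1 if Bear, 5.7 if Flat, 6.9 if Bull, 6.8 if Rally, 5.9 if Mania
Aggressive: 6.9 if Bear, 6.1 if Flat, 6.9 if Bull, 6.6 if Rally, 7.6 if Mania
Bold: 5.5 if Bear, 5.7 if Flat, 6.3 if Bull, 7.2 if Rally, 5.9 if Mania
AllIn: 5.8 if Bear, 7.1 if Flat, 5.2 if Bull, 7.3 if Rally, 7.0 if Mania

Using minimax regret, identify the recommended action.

Aggressive

Column bests: Bear=8.1, Flat=7.1, Bull=8.0, Rally=7.8, Mania=7.6.
Conservative regrets: 2.7, 1.5, 0.0, 0.0, 2.3 → max 2.7
Balanced regrets: 0.0, 1.4, 1.1, 1.0, 1.7 → max 1.7
Aggressive regrets: 1.2, 1.0, 1.1, 1.2, 0.0 → max 1.2
Bold regrets: 2.6, 1.4, 1.7, 0.6, 1.7 → max 2.6
AllIn regrets: 2.3, 0.0, 2.8, 0.5, 0.6 → max 2.8
Smallest max regret = 1.2 → Aggressive.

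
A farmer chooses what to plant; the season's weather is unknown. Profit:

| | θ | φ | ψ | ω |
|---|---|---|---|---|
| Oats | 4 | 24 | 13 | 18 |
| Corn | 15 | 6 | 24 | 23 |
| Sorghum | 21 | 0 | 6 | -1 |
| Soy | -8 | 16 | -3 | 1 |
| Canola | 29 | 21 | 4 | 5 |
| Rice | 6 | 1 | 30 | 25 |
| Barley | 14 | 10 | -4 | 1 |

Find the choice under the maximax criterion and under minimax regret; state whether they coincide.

maximax → Rice; minimax regret → Corn (disagree)

Row maxima: Oats=24, Corn=24, Sorghum=21, Soy=16, Canola=29, Rice=30, Barley=14
Best best-case = 30 → Rice.
Column bests: θ=29, φ=24, ψ=30, ω=25.
Oats regrets: 25, 0, 17, 7 → max 25
Corn regrets: 14, 18, 6, 2 → max 18
Sorghum regrets: 8, 24, 24, 26 → max 26
Soy regrets: 37, 8, 33, 24 → max 37
Canola regrets: 0, 3, 26, 20 → max 26
Rice regrets: 23, 23, 0, 0 → max 23
Barley regrets: 15, 14, 34, 24 → max 34
Smallest max regret = 18 → Corn.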